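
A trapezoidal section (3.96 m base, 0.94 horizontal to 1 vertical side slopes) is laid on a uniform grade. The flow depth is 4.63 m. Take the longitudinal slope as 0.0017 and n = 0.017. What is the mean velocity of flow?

V = 4.24 m/s

With bottom width b = 3.96 m and side slope z = 0.94: A = (b + zy)y = (3.96 + 0.94×4.63)×4.63 = 38.49 m²; P = b + 2y√(1+z²) = 3.96 + 2×4.63×1.372 = 16.67 m.
Hydraulic radius R = A/P = 38.49/16.67 = 2.309 m.
From Manning's equation, V = (1/n) R^(2/3) S^(1/2) = (1/0.017) × 2.309^(2/3) × 0.0017^(1/2) = 4.24 m/s.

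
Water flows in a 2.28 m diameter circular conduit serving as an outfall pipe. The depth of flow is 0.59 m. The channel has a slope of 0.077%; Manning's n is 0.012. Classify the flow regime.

For a circular section of diameter D = 2.28 m at depth y = 0.59 m, the central angle is θ = 2 arccos(1 − 2y/D) = 2.135 rad. Then A = (D²/8)(θ − sin θ) = 0.8379 m² and P = Dθ/2 = 2.434 m.
Hydraulic radius R = A/P = 0.8379/2.434 = 0.3443 m.
V = (1/n) R^(2/3) √S = (1/0.012) × 0.3443^(2/3) × √0.00077 = 1.136 m/s. Hydraulic depth D_h = A/T = 0.8379/1.997 = 0.4196 m.
Froude number Fr = V/√(g·D_h) = 1.136/√(9.81×0.4196) = 0.56, which is less than 1, so the flow is subcritical.

subcritical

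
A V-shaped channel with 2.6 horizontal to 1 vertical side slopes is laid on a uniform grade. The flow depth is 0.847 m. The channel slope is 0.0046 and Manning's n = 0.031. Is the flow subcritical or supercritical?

subcritical

For a triangular section with side slope z = 2.6: A = zy² = 2.6×0.847² = 1.865 m²; P = 2y√(1+z²) = 2×0.847×2.786 = 4.719 m.
Hydraulic radius R = A/P = 1.865/4.719 = 0.3953 m.
V = (1/n) R^(2/3) √S = (1/0.031) × 0.3953^(2/3) × √0.0046 = 1.178 m/s. Hydraulic depth D_h = A/T = 1.865/4.404 = 0.4235 m.
Froude number Fr = V/√(g·D_h) = 1.178/√(9.81×0.4235) = 0.578, which is less than 1, so the flow is subcritical.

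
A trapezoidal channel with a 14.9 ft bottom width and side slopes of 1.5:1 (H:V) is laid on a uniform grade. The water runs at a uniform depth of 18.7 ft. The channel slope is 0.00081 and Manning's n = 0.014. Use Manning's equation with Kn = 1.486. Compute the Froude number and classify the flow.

subcritical

With bottom width b = 14.9 ft and side slope z = 1.5: A = (b + zy)y = (14.9 + 1.5×18.7)×18.7 = 803.2 ft²; P = b + 2y√(1+z²) = 14.9 + 2×18.7×1.803 = 82.32 ft.
Hydraulic radius R = A/P = 803.2/82.32 = 9.756 ft.
V = (1.486/n) R^(2/3) √S = (1.486/0.014) × 9.756^(2/3) × √0.00081 = 13.79 ft/s. Hydraulic depth D_h = A/T = 803.2/71 = 11.31 ft.
Froude number Fr = V/√(g·D_h) = 13.79/√(32.2×11.31) = 0.723, which is less than 1, so the flow is subcritical.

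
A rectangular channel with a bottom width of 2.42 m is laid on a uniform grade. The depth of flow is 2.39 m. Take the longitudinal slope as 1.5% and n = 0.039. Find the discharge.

Q = 15.7 m³/s

Flow area A = b·y = 2.42 × 2.39 = 5.784 m². Wetted perimeter P = b + 2y = 2.42 + 2×2.39 = 7.2 m.
Hydraulic radius R = A/P = 5.784/7.2 = 0.8033 m.
Manning's equation: Q = (1/n) A R^(2/3) S^(1/2) = (1/0.039) × 5.784 × 0.8033^(2/3) × 0.015^(1/2) = 15.7 m³/s.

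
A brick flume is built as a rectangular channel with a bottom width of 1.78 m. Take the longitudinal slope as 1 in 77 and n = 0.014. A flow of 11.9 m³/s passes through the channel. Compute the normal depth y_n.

y_n = 1.27 m

Manning's equation rearranged: A R^(2/3) = nQ / (1·√S) = 0.014 × 11.9 / (√0.01299) = 1.462.
At y = 0.988 m: A R^(2/3) = 1.06 — too small.
At y = 1.58 m: A R^(2/3) = 1.932 — too large.
At y = 1.27 m: A R^(2/3) = 1.468 — close enough.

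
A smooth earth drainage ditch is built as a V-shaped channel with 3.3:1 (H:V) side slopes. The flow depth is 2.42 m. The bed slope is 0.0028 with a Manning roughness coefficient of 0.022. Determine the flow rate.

For a triangular section with side slope z = 3.3: A = zy² = 3.3×2.42² = 19.33 m²; P = 2y√(1+z²) = 2×2.42×3.448 = 16.69 m.
Hydraulic radius R = A/P = 19.33/16.69 = 1.158 m.
Manning's equation: Q = (1/n) A R^(2/3) S^(1/2) = (1/0.022) × 19.33 × 1.158^(2/3) × 0.0028^(1/2) = 51.3 m³/s.

Q = 51.3 m³/s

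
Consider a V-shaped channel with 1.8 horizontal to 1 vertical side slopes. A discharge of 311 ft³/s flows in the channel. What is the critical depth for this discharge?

At critical depth, Q² T / (g A³) = 1, i.e. A³/T = Q²/g = 311²/32.2 = 3004.
Try y = 3.84 ft: A³/T = 1353 — short.
Try y = 4.5 ft: A³/T = 2989 — matches.

y_c = 4.5 ft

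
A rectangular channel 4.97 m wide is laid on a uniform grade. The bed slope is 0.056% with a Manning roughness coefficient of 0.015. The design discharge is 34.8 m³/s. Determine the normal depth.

Manning's equation rearranged: A R^(2/3) = nQ / (1·√S) = 0.015 × 34.8 / (√0.00056) = 22.06.
At y = 3.96 m: A R^(2/3) = 26.1 — too large.
At y = 3.47 m: A R^(2/3) = 22.07 — matches.

y_n = 3.47 m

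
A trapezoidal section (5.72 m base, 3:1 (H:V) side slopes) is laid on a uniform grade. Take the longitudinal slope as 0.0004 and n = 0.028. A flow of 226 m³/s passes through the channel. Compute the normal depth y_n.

y_n = 6.03 m

Manning's equation rearranged: A R^(2/3) = nQ / (1·√S) = 0.028 × 226 / (√0.0004) = 316.4.
At y = 7.33 m: A R^(2/3) = 503.3 — too large.
At y = 6.03 m: A R^(2/3) = 316.5 — ≈ 316.4.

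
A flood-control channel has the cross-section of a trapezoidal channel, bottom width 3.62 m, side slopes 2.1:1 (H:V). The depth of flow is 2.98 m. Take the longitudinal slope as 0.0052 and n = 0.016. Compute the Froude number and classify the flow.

With bottom width b = 3.62 m and side slope z = 2.1: A = (b + zy)y = (3.62 + 2.1×2.98)×2.98 = 29.44 m²; P = b + 2y√(1+z²) = 3.62 + 2×2.98×2.326 = 17.48 m.
Hydraulic radius R = A/P = 29.44/17.48 = 1.684 m.
V = (1/n) R^(2/3) √S = (1/0.016) × 1.684^(2/3) × √0.0052 = 6.379 m/s. Hydraulic depth D_h = A/T = 29.44/16.14 = 1.824 m.
Froude number Fr = V/√(g·D_h) = 6.379/√(9.81×1.824) = 1.51, which is greater than 1, so the flow is supercritical.

supercritical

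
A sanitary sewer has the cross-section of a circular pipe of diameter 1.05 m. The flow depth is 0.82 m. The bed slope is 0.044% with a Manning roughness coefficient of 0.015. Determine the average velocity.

V = 0.653 m/s

For a circular section of diameter D = 1.05 m at depth y = 0.82 m, the central angle is θ = 2 arccos(1 − 2y/D) = 4.335 rad. Then A = (D²/8)(θ − sin θ) = 0.7255 m² and P = Dθ/2 = 2.276 m.
Hydraulic radius R = A/P = 0.7255/2.276 = 0.3188 m.
From Manning's equation, V = (1/n) R^(2/3) S^(1/2) = (1/0.015) × 0.3188^(2/3) × 0.00044^(1/2) = 0.653 m/s.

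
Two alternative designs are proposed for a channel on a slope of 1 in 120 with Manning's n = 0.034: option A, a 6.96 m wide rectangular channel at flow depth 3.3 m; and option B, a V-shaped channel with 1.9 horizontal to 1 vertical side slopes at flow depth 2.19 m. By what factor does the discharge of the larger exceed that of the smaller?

Channel A: Flow area A = b·y = 6.96 × 3.3 = 22.97 m². Wetted perimeter P = b + 2y = 6.96 + 2×3.3 = 13.56 m. Hydraulic radius R = A/P = 22.97/13.56 = 1.694 m. Q_A = (1/0.034)·22.97·1.694^(2/3)·√0.008333 = 87.63 m³/s.
Channel B: For a triangular section with side slope z = 1.9: A = zy² = 1.9×2.19² = 9.113 m²; P = 2y√(1+z²) = 2×2.19×2.147 = 9.404 m. Hydraulic radius R = A/P = 9.113/9.404 = 0.969 m. Q_B = (1/0.034)·9.113·0.969^(2/3)·√0.008333 = 23.96 m³/s.
The larger discharge is 87.63 m³/s and the smaller is 23.96 m³/s; the ratio is 3.66.

3.66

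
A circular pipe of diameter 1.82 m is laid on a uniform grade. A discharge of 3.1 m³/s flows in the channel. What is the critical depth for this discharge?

y_c = 0.861 m

At critical depth, Q² T / (g A³) = 1, i.e. A³/T = Q²/g = 3.1²/9.81 = 0.9796.
Trying y = 1.02 m: A³/T = 1.87 — over.
Trying y = 0.861 m: A³/T = 0.9788 — matches.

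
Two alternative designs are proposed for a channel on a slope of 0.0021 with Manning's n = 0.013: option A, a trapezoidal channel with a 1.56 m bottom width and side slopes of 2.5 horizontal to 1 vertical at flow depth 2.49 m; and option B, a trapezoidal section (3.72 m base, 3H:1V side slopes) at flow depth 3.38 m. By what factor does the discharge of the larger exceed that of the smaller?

Channel A: With bottom width b = 1.56 m and side slope z = 2.5: A = (b + zy)y = (1.56 + 2.5×2.49)×2.49 = 19.38 m²; P = b + 2y√(1+z²) = 1.56 + 2×2.49×2.693 = 14.97 m. Hydraulic radius R = A/P = 19.38/14.97 = 1.295 m. Q_A = (1/0.013)·19.38·1.295^(2/3)·√0.0021 = 81.18 m³/s.
Channel B: With bottom width b = 3.72 m and side slope z = 3: A = (b + zy)y = (3.72 + 3×3.38)×3.38 = 46.85 m²; P = b + 2y√(1+z²) = 3.72 + 2×3.38×3.162 = 25.1 m. Hydraulic radius R = A/P = 46.85/25.1 = 1.867 m. Q_B = (1/0.013)·46.85·1.867^(2/3)·√0.0021 = 250.4 m³/s.
The larger discharge is 250.4 m³/s and the smaller is 81.18 m³/s; the ratio is 3.08.

3.08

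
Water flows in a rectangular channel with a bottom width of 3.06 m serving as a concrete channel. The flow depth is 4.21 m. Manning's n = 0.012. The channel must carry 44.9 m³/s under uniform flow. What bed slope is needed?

S = 0.0015

Flow area A = b·y = 3.06 × 4.21 = 12.88 m². Wetted perimeter P = b + 2y = 3.06 + 2×4.21 = 11.48 m.
Hydraulic radius R = A/P = 12.88/11.48 = 1.122 m.
From Manning's equation, S = [nQ / (1 A R^(2/3))]² = [0.012 × 44.9 / (1 × 12.88 × 1.122^(2/3))]² = 0.0015.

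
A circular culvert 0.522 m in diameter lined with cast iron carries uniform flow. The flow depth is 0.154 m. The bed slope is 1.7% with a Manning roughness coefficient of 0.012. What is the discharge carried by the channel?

For a circular section of diameter D = 0.522 m at depth y = 0.154 m, the central angle is θ = 2 arccos(1 − 2y/D) = 2.297 rad. Then A = (D²/8)(θ − sin θ) = 0.05276 m² and P = Dθ/2 = 0.5995 m.
Hydraulic radius R = A/P = 0.05276/0.5995 = 0.08801 m.
Manning's equation: Q = (1/n) A R^(2/3) S^(1/2) = (1/0.012) × 0.05276 × 0.08801^(2/3) × 0.017^(1/2) = 0.113 m³/s.

Q = 0.113 m³/s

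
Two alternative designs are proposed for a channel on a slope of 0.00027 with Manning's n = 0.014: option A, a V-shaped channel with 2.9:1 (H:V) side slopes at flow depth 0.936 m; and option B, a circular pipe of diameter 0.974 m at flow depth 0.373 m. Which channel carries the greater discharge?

channel A

Channel A: For a triangular section with side slope z = 2.9: A = zy² = 2.9×0.936² = 2.541 m²; P = 2y√(1+z²) = 2×0.936×3.068 = 5.742 m. Hydraulic radius R = A/P = 2.541/5.742 = 0.4424 m. Q_A = (1/0.014)·2.541·0.4424^(2/3)·√0.00027 = 1.731 m³/s.
Channel B: For a circular section of diameter D = 0.974 m at depth y = 0.373 m, the central angle is θ = 2 arccos(1 − 2y/D) = 2.669 rad. Then A = (D²/8)(θ − sin θ) = 0.2625 m² and P = Dθ/2 = 1.3 m. Hydraulic radius R = A/P = 0.2625/1.3 = 0.202 m. Q_B = (1/0.014)·0.2625·0.202^(2/3)·√0.00027 = 0.1061 m³/s.
Q_A = 1.731 m³/s vs Q_B = 0.1061 m³/s, so channel A carries more.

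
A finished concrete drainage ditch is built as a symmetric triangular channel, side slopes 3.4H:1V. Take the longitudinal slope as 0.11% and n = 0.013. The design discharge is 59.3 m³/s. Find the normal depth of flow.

Manning's equation rearranged: A R^(2/3) = nQ / (1·√S) = 0.013 × 59.3 / (√0.0011) = 23.24.
Trying y = 1.92 m: A R^(2/3) = 11.86 — short.
Trying y = 3.15 m: A R^(2/3) = 44.42 — over.
Trying y = 2.47 m: A R^(2/3) = 23.23 — close enough.

y_n = 2.47 m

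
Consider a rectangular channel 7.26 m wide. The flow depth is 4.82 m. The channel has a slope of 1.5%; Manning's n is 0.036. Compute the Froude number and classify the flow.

subcritical

Flow area A = b·y = 7.26 × 4.82 = 34.99 m². Wetted perimeter P = b + 2y = 7.26 + 2×4.82 = 16.9 m.
Hydraulic radius R = A/P = 34.99/16.9 = 2.071 m.
V = (1/n) R^(2/3) √S = (1/0.036) × 2.071^(2/3) × √0.015 = 5.527 m/s. Hydraulic depth D_h = A/T = 34.99/7.26 = 4.82 m.
Froude number Fr = V/√(g·D_h) = 5.527/√(9.81×4.82) = 0.804, which is less than 1, so the flow is subcritical.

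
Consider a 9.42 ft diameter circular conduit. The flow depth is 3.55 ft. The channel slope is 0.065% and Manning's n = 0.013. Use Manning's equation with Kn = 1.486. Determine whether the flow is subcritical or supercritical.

subcritical

For a circular section of diameter D = 9.42 ft at depth y = 3.55 ft, the central angle is θ = 2 arccos(1 − 2y/D) = 2.644 rad. Then A = (D²/8)(θ − sin θ) = 24.03 ft² and P = Dθ/2 = 12.45 ft.
Hydraulic radius R = A/P = 24.03/12.45 = 1.93 ft.
V = (1.486/n) R^(2/3) √S = (1.486/0.013) × 1.93^(2/3) × √0.00065 = 4.517 ft/s. Hydraulic depth D_h = A/T = 24.03/9.13 = 2.632 ft.
Froude number Fr = V/√(g·D_h) = 4.517/√(32.2×2.632) = 0.491, which is less than 1, so the flow is subcritical.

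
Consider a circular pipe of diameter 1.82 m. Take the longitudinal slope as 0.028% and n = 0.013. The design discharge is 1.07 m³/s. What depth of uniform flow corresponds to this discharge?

Manning's equation rearranged: A R^(2/3) = nQ / (1·√S) = 0.013 × 1.07 / (√0.00028) = 0.8313.
Try y = 0.682 m: A R^(2/3) = 0.4598 — low.
Try y = 1.03 m: A R^(2/3) = 0.9437 — high.
Try y = 0.953 m: A R^(2/3) = 0.8316 — matches.

y_n = 0.953 m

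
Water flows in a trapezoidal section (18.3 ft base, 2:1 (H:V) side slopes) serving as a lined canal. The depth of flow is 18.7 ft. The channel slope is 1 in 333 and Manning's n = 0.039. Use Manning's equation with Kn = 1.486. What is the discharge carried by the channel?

With bottom width b = 18.3 ft and side slope z = 2: A = (b + zy)y = (18.3 + 2×18.7)×18.7 = 1042 ft²; P = b + 2y√(1+z²) = 18.3 + 2×18.7×2.236 = 101.9 ft.
Hydraulic radius R = A/P = 1042/101.9 = 10.22 ft.
Manning's equation: Q = (1.486/n) A R^(2/3) S^(1/2) = (1.486/0.039) × 1042 × 10.22^(2/3) × 0.003003^(1/2) = 10200 ft³/s.

Q = 10200 ft³/s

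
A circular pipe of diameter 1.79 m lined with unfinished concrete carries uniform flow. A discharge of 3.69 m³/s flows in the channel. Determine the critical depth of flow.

y_c = 0.948 m

At critical depth, Q² T / (g A³) = 1, i.e. A³/T = Q²/g = 3.69²/9.81 = 1.388.
At y = 1.18 m: A³/T = 3.211 — over.
At y = 0.774 m: A³/T = 0.6385 — short.
At y = 0.948 m: A³/T = 1.386 — close enough.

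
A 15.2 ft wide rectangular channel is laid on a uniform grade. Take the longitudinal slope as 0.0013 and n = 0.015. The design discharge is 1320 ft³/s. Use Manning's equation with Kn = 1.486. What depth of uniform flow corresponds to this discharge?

y_n = 9.35 ft

Manning's equation rearranged: A R^(2/3) = nQ / (1.486·√S) = 0.015 × 1320 / (1.486 × √0.0013) = 369.6.
Trying y = 7.24 ft: A R^(2/3) = 263.6 — short.
Trying y = 11 ft: A R^(2/3) = 455.4 — over.
Trying y = 9.35 ft: A R^(2/3) = 369.5 — matches.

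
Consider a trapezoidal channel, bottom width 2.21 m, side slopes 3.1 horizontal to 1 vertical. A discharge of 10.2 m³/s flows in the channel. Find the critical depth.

At critical depth, Q² T / (g A³) = 1, i.e. A³/T = Q²/g = 10.2²/9.81 = 10.61.
At y = 0.981 m: A³/T = 16.48 — high.
At y = 0.66 m: A³/T = 3.517 — low.
At y = 0.878 m: A³/T = 10.61 — close enough.

y_c = 0.878 m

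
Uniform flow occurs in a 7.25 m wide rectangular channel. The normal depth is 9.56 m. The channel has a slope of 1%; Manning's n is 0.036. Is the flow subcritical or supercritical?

Flow area A = b·y = 7.25 × 9.56 = 69.31 m². Wetted perimeter P = b + 2y = 7.25 + 2×9.56 = 26.37 m.
Hydraulic radius R = A/P = 69.31/26.37 = 2.628 m.
V = (1/n) R^(2/3) √S = (1/0.036) × 2.628^(2/3) × √0.01 = 5.29 m/s. Hydraulic depth D_h = A/T = 69.31/7.25 = 9.56 m.
Froude number Fr = V/√(g·D_h) = 5.29/√(9.81×9.56) = 0.546, which is less than 1, so the flow is subcritical.

subcritical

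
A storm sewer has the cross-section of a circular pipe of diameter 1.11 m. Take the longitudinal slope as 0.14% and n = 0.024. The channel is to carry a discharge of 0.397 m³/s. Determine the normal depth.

y_n = 0.632 m

Manning's equation rearranged: A R^(2/3) = nQ / (1·√S) = 0.024 × 0.397 / (√0.0014) = 0.2546.
At y = 0.512 m: A R^(2/3) = 0.1791 — too small.
At y = 0.776 m: A R^(2/3) = 0.3441 — too large.
At y = 0.632 m: A R^(2/3) = 0.2549 — matches.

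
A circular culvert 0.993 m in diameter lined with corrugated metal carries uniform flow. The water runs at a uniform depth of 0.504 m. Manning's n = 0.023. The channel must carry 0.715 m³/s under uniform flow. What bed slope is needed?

S = 0.011

For a circular section of diameter D = 0.993 m at depth y = 0.504 m, the central angle is θ = 2 arccos(1 − 2y/D) = 3.172 rad. Then A = (D²/8)(θ − sin θ) = 0.3947 m² and P = Dθ/2 = 1.575 m.
Hydraulic radius R = A/P = 0.3947/1.575 = 0.2506 m.
From Manning's equation, S = [nQ / (1 A R^(2/3))]² = [0.023 × 0.715 / (1 × 0.3947 × 0.2506^(2/3))]² = 0.011.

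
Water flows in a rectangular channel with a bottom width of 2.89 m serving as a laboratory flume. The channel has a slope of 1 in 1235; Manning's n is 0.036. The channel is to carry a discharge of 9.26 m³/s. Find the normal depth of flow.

y_n = 3.91 m

Manning's equation rearranged: A R^(2/3) = nQ / (1·√S) = 0.036 × 9.26 / (√0.0008097) = 11.72.
At y = 3.35 m: A R^(2/3) = 9.743 — short.
At y = 3.91 m: A R^(2/3) = 11.71 — ≈ 11.72.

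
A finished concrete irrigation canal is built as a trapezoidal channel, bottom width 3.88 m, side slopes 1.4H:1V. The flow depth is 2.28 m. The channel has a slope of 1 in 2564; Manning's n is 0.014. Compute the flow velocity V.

V = 1.74 m/s

With bottom width b = 3.88 m and side slope z = 1.4: A = (b + zy)y = (3.88 + 1.4×2.28)×2.28 = 16.12 m²; P = b + 2y√(1+z²) = 3.88 + 2×2.28×1.72 = 11.73 m.
Hydraulic radius R = A/P = 16.12/11.73 = 1.375 m.
From Manning's equation, V = (1/n) R^(2/3) S^(1/2) = (1/0.014) × 1.375^(2/3) × 0.00039^(1/2) = 1.74 m/s.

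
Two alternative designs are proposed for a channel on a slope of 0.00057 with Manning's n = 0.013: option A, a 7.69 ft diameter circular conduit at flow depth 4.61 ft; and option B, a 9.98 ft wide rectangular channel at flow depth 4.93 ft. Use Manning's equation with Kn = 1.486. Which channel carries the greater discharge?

channel B

Channel A: For a circular section of diameter D = 7.69 ft at depth y = 4.61 ft, the central angle is θ = 2 arccos(1 − 2y/D) = 3.542 rad. Then A = (D²/8)(θ − sin θ) = 29.07 ft² and P = Dθ/2 = 13.62 ft. Hydraulic radius R = A/P = 29.07/13.62 = 2.134 ft. Q_A = (1.486/0.013)·29.07·2.134^(2/3)·√0.00057 = 131.5 ft³/s.
Channel B: Flow area A = b·y = 9.98 × 4.93 = 49.2 ft². Wetted perimeter P = b + 2y = 9.98 + 2×4.93 = 19.84 ft. Hydraulic radius R = A/P = 49.2/19.84 = 2.48 ft. Q_B = (1.486/0.013)·49.2·2.48^(2/3)·√0.00057 = 246 ft³/s.
Q_A = 131.5 ft³/s vs Q_B = 246 ft³/s, so channel B carries more.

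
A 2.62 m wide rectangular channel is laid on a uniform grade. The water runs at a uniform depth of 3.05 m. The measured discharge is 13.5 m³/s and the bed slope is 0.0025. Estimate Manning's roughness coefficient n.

n = 0.0279

Flow area A = b·y = 2.62 × 3.05 = 7.991 m². Wetted perimeter P = b + 2y = 2.62 + 2×3.05 = 8.72 m.
Hydraulic radius R = A/P = 7.991/8.72 = 0.9164 m.
Rearranging Manning's equation: n = (1/Q) A R^(2/3) S^(1/2) = (1/13.5) × 7.991 × 0.9164^(2/3) × √0.0025 = 0.0279.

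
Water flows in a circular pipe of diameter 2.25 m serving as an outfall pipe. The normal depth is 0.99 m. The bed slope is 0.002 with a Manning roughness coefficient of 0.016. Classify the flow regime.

For a circular section of diameter D = 2.25 m at depth y = 0.99 m, the central angle is θ = 2 arccos(1 − 2y/D) = 2.901 rad. Then A = (D²/8)(θ − sin θ) = 1.685 m² and P = Dθ/2 = 3.264 m.
Hydraulic radius R = A/P = 1.685/3.264 = 0.5163 m.
V = (1/n) R^(2/3) √S = (1/0.016) × 0.5163^(2/3) × √0.002 = 1.799 m/s. Hydraulic depth D_h = A/T = 1.685/2.234 = 0.7543 m.
Froude number Fr = V/√(g·D_h) = 1.799/√(9.81×0.7543) = 0.661, which is less than 1, so the flow is subcritical.

subcritical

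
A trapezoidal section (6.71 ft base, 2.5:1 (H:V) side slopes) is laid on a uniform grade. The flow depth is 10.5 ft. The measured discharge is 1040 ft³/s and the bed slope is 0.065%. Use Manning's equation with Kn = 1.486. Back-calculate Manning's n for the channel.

n = 0.0391

With bottom width b = 6.71 ft and side slope z = 2.5: A = (b + zy)y = (6.71 + 2.5×10.5)×10.5 = 346.1 ft²; P = b + 2y√(1+z²) = 6.71 + 2×10.5×2.693 = 63.25 ft.
Hydraulic radius R = A/P = 346.1/63.25 = 5.471 ft.
Rearranging Manning's equation: n = (1.486/Q) A R^(2/3) S^(1/2) = (1.486/1040) × 346.1 × 5.471^(2/3) × √0.00065 = 0.0391.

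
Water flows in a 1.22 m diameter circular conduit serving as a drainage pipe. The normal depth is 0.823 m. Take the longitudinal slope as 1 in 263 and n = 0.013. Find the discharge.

For a circular section of diameter D = 1.22 m at depth y = 0.823 m, the central angle is θ = 2 arccos(1 − 2y/D) = 3.855 rad. Then A = (D²/8)(θ − sin θ) = 0.839 m² and P = Dθ/2 = 2.352 m.
Hydraulic radius R = A/P = 0.839/2.352 = 0.3568 m.
Manning's equation: Q = (1/n) A R^(2/3) S^(1/2) = (1/0.013) × 0.839 × 0.3568^(2/3) × 0.003802^(1/2) = 2 m³/s.

Q = 2 m³/s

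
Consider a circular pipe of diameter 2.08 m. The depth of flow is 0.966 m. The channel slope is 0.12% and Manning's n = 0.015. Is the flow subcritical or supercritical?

For a circular section of diameter D = 2.08 m at depth y = 0.966 m, the central angle is θ = 2 arccos(1 − 2y/D) = 2.999 rad. Then A = (D²/8)(θ − sin θ) = 1.545 m² and P = Dθ/2 = 3.119 m.
Hydraulic radius R = A/P = 1.545/3.119 = 0.4954 m.
V = (1/n) R^(2/3) √S = (1/0.015) × 0.4954^(2/3) × √0.0012 = 1.446 m/s. Hydraulic depth D_h = A/T = 1.545/2.075 = 0.7448 m.
Froude number Fr = V/√(g·D_h) = 1.446/√(9.81×0.7448) = 0.535, which is less than 1, so the flow is subcritical.

subcritical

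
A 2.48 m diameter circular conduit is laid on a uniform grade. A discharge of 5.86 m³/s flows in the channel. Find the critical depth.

At critical depth, Q² T / (g A³) = 1, i.e. A³/T = Q²/g = 5.86²/9.81 = 3.5.
Trying y = 1.29 m: A³/T = 6.607 — too large.
Trying y = 1.09 m: A³/T = 3.47 — ≈ 3.5.

y_c = 1.09 m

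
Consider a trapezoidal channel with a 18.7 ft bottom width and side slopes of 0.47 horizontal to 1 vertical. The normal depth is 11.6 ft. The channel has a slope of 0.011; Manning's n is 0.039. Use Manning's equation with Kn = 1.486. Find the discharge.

With bottom width b = 18.7 ft and side slope z = 0.47: A = (b + zy)y = (18.7 + 0.47×11.6)×11.6 = 280.2 ft²; P = b + 2y√(1+z²) = 18.7 + 2×11.6×1.105 = 44.33 ft.
Hydraulic radius R = A/P = 280.2/44.33 = 6.319 ft.
Manning's equation: Q = (1.486/n) A R^(2/3) S^(1/2) = (1.486/0.039) × 280.2 × 6.319^(2/3) × 0.011^(1/2) = 3830 ft³/s.

Q = 3830 ft³/s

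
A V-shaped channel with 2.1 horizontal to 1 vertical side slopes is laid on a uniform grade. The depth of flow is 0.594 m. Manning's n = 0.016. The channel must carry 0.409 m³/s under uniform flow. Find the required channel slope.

S = 0.000451

For a triangular section with side slope z = 2.1: A = zy² = 2.1×0.594² = 0.741 m²; P = 2y√(1+z²) = 2×0.594×2.326 = 2.763 m.
Hydraulic radius R = A/P = 0.741/2.763 = 0.2681 m.
From Manning's equation, S = [nQ / (1 A R^(2/3))]² = [0.016 × 0.409 / (1 × 0.741 × 0.2681^(2/3))]² = 0.000451.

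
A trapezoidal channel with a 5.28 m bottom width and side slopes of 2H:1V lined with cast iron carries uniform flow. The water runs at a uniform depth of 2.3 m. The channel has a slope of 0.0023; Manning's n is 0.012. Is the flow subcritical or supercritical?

With bottom width b = 5.28 m and side slope z = 2: A = (b + zy)y = (5.28 + 2×2.3)×2.3 = 22.72 m²; P = b + 2y√(1+z²) = 5.28 + 2×2.3×2.236 = 15.57 m.
Hydraulic radius R = A/P = 22.72/15.57 = 1.46 m.
V = (1/n) R^(2/3) √S = (1/0.012) × 1.46^(2/3) × √0.0023 = 5.143 m/s. Hydraulic depth D_h = A/T = 22.72/14.48 = 1.569 m.
Froude number Fr = V/√(g·D_h) = 5.143/√(9.81×1.569) = 1.31, which is greater than 1, so the flow is supercritical.

supercritical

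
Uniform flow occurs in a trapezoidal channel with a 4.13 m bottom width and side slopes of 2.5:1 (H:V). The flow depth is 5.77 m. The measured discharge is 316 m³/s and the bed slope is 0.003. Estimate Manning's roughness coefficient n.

With bottom width b = 4.13 m and side slope z = 2.5: A = (b + zy)y = (4.13 + 2.5×5.77)×5.77 = 107.1 m²; P = b + 2y√(1+z²) = 4.13 + 2×5.77×2.693 = 35.2 m.
Hydraulic radius R = A/P = 107.1/35.2 = 3.041 m.
Rearranging Manning's equation: n = (1/Q) A R^(2/3) S^(1/2) = (1/316) × 107.1 × 3.041^(2/3) × √0.003 = 0.039.

n = 0.039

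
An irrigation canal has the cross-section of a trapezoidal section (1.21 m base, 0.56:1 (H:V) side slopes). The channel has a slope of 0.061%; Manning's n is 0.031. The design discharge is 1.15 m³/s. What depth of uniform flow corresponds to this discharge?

Manning's equation rearranged: A R^(2/3) = nQ / (1·√S) = 0.031 × 1.15 / (√0.00061) = 1.443.
Trying y = 0.845 m: A R^(2/3) = 0.8376 — low.
Trying y = 1.41 m: A R^(2/3) = 2.082 — high.
Trying y = 1.15 m: A R^(2/3) = 1.439 — close enough.

y_n = 1.15 m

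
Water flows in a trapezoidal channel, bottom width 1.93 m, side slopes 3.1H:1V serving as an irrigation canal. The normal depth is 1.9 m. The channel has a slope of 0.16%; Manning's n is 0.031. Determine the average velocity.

V = 1.32 m/s

With bottom width b = 1.93 m and side slope z = 3.1: A = (b + zy)y = (1.93 + 3.1×1.9)×1.9 = 14.86 m²; P = b + 2y√(1+z²) = 1.93 + 2×1.9×3.257 = 14.31 m.
Hydraulic radius R = A/P = 14.86/14.31 = 1.038 m.
From Manning's equation, V = (1/n) R^(2/3) S^(1/2) = (1/0.031) × 1.038^(2/3) × 0.0016^(1/2) = 1.32 m/s.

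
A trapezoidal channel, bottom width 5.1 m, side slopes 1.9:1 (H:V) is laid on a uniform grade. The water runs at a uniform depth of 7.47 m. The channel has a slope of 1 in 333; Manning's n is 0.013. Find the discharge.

Q = 1500 m³/s

With bottom width b = 5.1 m and side slope z = 1.9: A = (b + zy)y = (5.1 + 1.9×7.47)×7.47 = 144.1 m²; P = b + 2y√(1+z²) = 5.1 + 2×7.47×2.147 = 37.18 m.
Hydraulic radius R = A/P = 144.1/37.18 = 3.876 m.
Manning's equation: Q = (1/n) A R^(2/3) S^(1/2) = (1/0.013) × 144.1 × 3.876^(2/3) × 0.003003^(1/2) = 1500 m³/s.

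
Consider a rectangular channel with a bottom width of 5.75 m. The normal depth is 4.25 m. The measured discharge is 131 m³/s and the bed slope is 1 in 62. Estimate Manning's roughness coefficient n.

n = 0.0339

Flow area A = b·y = 5.75 × 4.25 = 24.44 m². Wetted perimeter P = b + 2y = 5.75 + 2×4.25 = 14.25 m.
Hydraulic radius R = A/P = 24.44/14.25 = 1.715 m.
Rearranging Manning's equation: n = (1/Q) A R^(2/3) S^(1/2) = (1/131) × 24.44 × 1.715^(2/3) × √0.01613 = 0.0339.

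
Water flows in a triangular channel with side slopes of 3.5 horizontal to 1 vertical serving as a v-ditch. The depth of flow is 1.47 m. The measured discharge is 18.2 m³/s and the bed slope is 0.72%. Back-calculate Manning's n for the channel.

n = 0.028

For a triangular section with side slope z = 3.5: A = zy² = 3.5×1.47² = 7.563 m²; P = 2y√(1+z²) = 2×1.47×3.64 = 10.7 m.
Hydraulic radius R = A/P = 7.563/10.7 = 0.7067 m.
Rearranging Manning's equation: n = (1/Q) A R^(2/3) S^(1/2) = (1/18.2) × 7.563 × 0.7067^(2/3) × √0.0072 = 0.028.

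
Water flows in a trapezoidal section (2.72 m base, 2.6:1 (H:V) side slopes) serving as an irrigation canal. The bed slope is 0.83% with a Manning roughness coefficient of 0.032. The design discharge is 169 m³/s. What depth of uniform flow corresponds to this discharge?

y_n = 3.42 m

Manning's equation rearranged: A R^(2/3) = nQ / (1·√S) = 0.032 × 169 / (√0.0083) = 59.36.
Trying y = 2.75 m: A R^(2/3) = 35.64 — too small.
Trying y = 4.14 m: A R^(2/3) = 93.42 — too large.
Trying y = 3.42 m: A R^(2/3) = 59.28 — ≈ 59.36.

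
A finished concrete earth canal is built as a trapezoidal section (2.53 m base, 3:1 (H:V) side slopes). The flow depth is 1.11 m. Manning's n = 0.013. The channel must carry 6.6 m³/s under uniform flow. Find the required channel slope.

S = 0.00029

With bottom width b = 2.53 m and side slope z = 3: A = (b + zy)y = (2.53 + 3×1.11)×1.11 = 6.505 m²; P = b + 2y√(1+z²) = 2.53 + 2×1.11×3.162 = 9.55 m.
Hydraulic radius R = A/P = 6.505/9.55 = 0.6811 m.
From Manning's equation, S = [nQ / (1 A R^(2/3))]² = [0.013 × 6.6 / (1 × 6.505 × 0.6811^(2/3))]² = 0.00029.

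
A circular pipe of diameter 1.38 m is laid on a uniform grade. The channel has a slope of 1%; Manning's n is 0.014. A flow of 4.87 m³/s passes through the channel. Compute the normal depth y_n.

Manning's equation rearranged: A R^(2/3) = nQ / (1·√S) = 0.014 × 4.87 / (√0.01) = 0.6818.
Try y = 0.856 m: A R^(2/3) = 0.5198 — too small.
Try y = 1.05 m: A R^(2/3) = 0.682 — ≈ 0.6818.

y_n = 1.05 m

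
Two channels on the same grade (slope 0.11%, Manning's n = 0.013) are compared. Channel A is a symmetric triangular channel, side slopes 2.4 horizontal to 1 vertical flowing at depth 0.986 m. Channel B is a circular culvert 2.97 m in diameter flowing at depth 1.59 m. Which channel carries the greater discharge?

channel B

Channel A: For a triangular section with side slope z = 2.4: A = zy² = 2.4×0.986² = 2.333 m²; P = 2y√(1+z²) = 2×0.986×2.6 = 5.127 m. Hydraulic radius R = A/P = 2.333/5.127 = 0.4551 m. Q_A = (1/0.013)·2.333·0.4551^(2/3)·√0.0011 = 3.522 m³/s.
Channel B: For a circular section of diameter D = 2.97 m at depth y = 1.59 m, the central angle is θ = 2 arccos(1 − 2y/D) = 3.283 rad. Then A = (D²/8)(θ − sin θ) = 3.776 m² and P = Dθ/2 = 4.875 m. Hydraulic radius R = A/P = 3.776/4.875 = 0.7744 m. Q_B = (1/0.013)·3.776·0.7744^(2/3)·√0.0011 = 8.123 m³/s.
Q_A = 3.522 m³/s vs Q_B = 8.123 m³/s, so channel B carries more.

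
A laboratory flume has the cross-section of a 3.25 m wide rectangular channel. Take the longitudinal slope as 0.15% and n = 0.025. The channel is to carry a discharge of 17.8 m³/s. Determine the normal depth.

y_n = 3.33 m

Manning's equation rearranged: A R^(2/3) = nQ / (1·√S) = 0.025 × 17.8 / (√0.0015) = 11.49.
Trying y = 4.26 m: A R^(2/3) = 15.43 — over.
Trying y = 2.55 m: A R^(2/3) = 8.246 — short.
Trying y = 3.33 m: A R^(2/3) = 11.48 — close enough.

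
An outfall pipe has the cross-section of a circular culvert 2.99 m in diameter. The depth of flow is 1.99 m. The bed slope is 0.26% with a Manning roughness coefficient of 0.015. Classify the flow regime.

subcritical

For a circular section of diameter D = 2.99 m at depth y = 1.99 m, the central angle is θ = 2 arccos(1 − 2y/D) = 3.817 rad. Then A = (D²/8)(θ − sin θ) = 4.963 m² and P = Dθ/2 = 5.706 m.
Hydraulic radius R = A/P = 4.963/5.706 = 0.8699 m.
V = (1/n) R^(2/3) √S = (1/0.015) × 0.8699^(2/3) × √0.0026 = 3.098 m/s. Hydraulic depth D_h = A/T = 4.963/2.821 = 1.759 m.
Froude number Fr = V/√(g·D_h) = 3.098/√(9.81×1.759) = 0.746, which is less than 1, so the flow is subcritical.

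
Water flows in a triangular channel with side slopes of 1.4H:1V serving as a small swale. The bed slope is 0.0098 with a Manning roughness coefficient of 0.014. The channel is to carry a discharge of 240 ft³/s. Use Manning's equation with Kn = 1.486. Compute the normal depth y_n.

y_n = 3.57 ft

Manning's equation rearranged: A R^(2/3) = nQ / (1.486·√S) = 0.014 × 240 / (1.486 × √0.0098) = 22.84.
Try y = 4.5 ft: A R^(2/3) = 42.43 — high.
Try y = 2.98 ft: A R^(2/3) = 14.14 — low.
Try y = 3.57 ft: A R^(2/3) = 22.88 — ≈ 22.84.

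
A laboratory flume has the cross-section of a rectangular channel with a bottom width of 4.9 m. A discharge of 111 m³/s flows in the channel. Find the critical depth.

y_c = 3.74 m

For a rectangular channel, critical depth y_c = (q²/g)^(1/3) where q = Q/b = 111/4.9 = 22.65 m²/s.
So y_c = (22.65²/9.81)^(1/3) = 3.74 m.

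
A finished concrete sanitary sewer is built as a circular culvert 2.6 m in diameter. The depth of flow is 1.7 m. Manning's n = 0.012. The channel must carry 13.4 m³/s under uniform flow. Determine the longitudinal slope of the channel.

S = 0.0028

For a circular section of diameter D = 2.6 m at depth y = 1.7 m, the central angle is θ = 2 arccos(1 − 2y/D) = 3.767 rad. Then A = (D²/8)(θ − sin θ) = 3.678 m² and P = Dθ/2 = 4.897 m.
Hydraulic radius R = A/P = 3.678/4.897 = 0.751 m.
From Manning's equation, S = [nQ / (1 A R^(2/3))]² = [0.012 × 13.4 / (1 × 3.678 × 0.751^(2/3))]² = 0.0028.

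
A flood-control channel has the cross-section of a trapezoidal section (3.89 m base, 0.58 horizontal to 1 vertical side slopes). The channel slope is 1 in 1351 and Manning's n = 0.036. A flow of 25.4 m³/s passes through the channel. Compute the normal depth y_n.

Manning's equation rearranged: A R^(2/3) = nQ / (1·√S) = 0.036 × 25.4 / (√0.0007402) = 33.61.
Try y = 4.34 m: A R^(2/3) = 44.1 — high.
Try y = 3.74 m: A R^(2/3) = 33.63 — close enough.

y_n = 3.74 m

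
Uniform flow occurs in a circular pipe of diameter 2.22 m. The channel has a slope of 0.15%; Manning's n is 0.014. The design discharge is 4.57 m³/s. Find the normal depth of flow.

Manning's equation rearranged: A R^(2/3) = nQ / (1·√S) = 0.014 × 4.57 / (√0.0015) = 1.652.
At y = 1.39 m: A R^(2/3) = 1.873 — high.
At y = 1.04 m: A R^(2/3) = 1.168 — low.
At y = 1.28 m: A R^(2/3) = 1.651 — ≈ 1.652.

y_n = 1.28 m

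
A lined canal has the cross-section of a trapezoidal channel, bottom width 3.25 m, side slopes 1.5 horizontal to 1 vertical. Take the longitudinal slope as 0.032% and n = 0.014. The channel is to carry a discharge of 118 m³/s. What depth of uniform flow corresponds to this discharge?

Manning's equation rearranged: A R^(2/3) = nQ / (1·√S) = 0.014 × 118 / (√0.00032) = 92.35.
At y = 5.26 m: A R^(2/3) = 111.9 — over.
At y = 4.04 m: A R^(2/3) = 61.9 — short.
At y = 4.83 m: A R^(2/3) = 92.2 — close enough.

y_n = 4.83 m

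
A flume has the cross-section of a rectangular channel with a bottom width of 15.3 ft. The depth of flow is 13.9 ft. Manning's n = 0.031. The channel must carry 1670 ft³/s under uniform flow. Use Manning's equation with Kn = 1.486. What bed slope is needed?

Flow area A = b·y = 15.3 × 13.9 = 212.7 ft². Wetted perimeter P = b + 2y = 15.3 + 2×13.9 = 43.1 ft.
Hydraulic radius R = A/P = 212.7/43.1 = 4.934 ft.
From Manning's equation, S = [nQ / (1.486 A R^(2/3))]² = [0.031 × 1670 / (1.486 × 212.7 × 4.934^(2/3))]² = 0.00319.

S = 0.00319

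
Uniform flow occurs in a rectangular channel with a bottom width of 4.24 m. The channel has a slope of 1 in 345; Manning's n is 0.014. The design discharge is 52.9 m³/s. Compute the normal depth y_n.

Manning's equation rearranged: A R^(2/3) = nQ / (1·√S) = 0.014 × 52.9 / (√0.002899) = 13.76.
At y = 3.57 m: A R^(2/3) = 18.31 — over.
At y = 2.07 m: A R^(2/3) = 9.052 — short.
At y = 2.85 m: A R^(2/3) = 13.76 — close enough.

y_n = 2.85 m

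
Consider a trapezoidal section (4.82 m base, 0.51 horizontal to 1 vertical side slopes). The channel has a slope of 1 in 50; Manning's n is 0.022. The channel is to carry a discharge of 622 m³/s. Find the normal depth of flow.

y_n = 6.28 m

Manning's equation rearranged: A R^(2/3) = nQ / (1·√S) = 0.022 × 622 / (√0.02) = 96.76.
Trying y = 4.94 m: A R^(2/3) = 62.78 — short.
Trying y = 6.82 m: A R^(2/3) = 112.7 — over.
Trying y = 6.28 m: A R^(2/3) = 96.8 — close enough.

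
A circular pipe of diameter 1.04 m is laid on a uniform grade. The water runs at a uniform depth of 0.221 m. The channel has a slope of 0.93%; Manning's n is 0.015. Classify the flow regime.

supercritical

For a circular section of diameter D = 1.04 m at depth y = 0.221 m, the central angle is θ = 2 arccos(1 − 2y/D) = 1.916 rad. Then A = (D²/8)(θ − sin θ) = 0.1319 m² and P = Dθ/2 = 0.9965 m.
Hydraulic radius R = A/P = 0.1319/0.9965 = 0.1323 m.
V = (1/n) R^(2/3) √S = (1/0.015) × 0.1323^(2/3) × √0.0093 = 1.67 m/s. Hydraulic depth D_h = A/T = 0.1319/0.8509 = 0.155 m.
Froude number Fr = V/√(g·D_h) = 1.67/√(9.81×0.155) = 1.35, which is greater than 1, so the flow is supercritical.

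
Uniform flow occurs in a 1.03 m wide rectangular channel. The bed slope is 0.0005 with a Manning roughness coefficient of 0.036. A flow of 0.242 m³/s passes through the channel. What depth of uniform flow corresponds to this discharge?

Manning's equation rearranged: A R^(2/3) = nQ / (1·√S) = 0.036 × 0.242 / (√0.0005) = 0.3896.
Trying y = 0.932 m: A R^(2/3) = 0.46 — too large.
Trying y = 0.729 m: A R^(2/3) = 0.3378 — too small.
Trying y = 0.816 m: A R^(2/3) = 0.3897 — matches.

y_n = 0.816 m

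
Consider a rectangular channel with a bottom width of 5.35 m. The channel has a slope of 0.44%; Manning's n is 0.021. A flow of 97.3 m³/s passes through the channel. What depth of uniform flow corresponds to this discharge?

y_n = 4.16 m

Manning's equation rearranged: A R^(2/3) = nQ / (1·√S) = 0.021 × 97.3 / (√0.0044) = 30.8.
Trying y = 3.35 m: A R^(2/3) = 23.35 — too small.
Trying y = 5.15 m: A R^(2/3) = 40.17 — too large.
Trying y = 4.16 m: A R^(2/3) = 30.8 — close enough.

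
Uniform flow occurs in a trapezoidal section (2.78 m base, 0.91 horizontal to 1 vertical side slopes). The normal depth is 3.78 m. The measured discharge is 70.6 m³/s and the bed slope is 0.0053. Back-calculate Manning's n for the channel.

With bottom width b = 2.78 m and side slope z = 0.91: A = (b + zy)y = (2.78 + 0.91×3.78)×3.78 = 23.51 m²; P = b + 2y√(1+z²) = 2.78 + 2×3.78×1.352 = 13 m.
Hydraulic radius R = A/P = 23.51/13 = 1.808 m.
Rearranging Manning's equation: n = (1/Q) A R^(2/3) S^(1/2) = (1/70.6) × 23.51 × 1.808^(2/3) × √0.0053 = 0.036.

n = 0.036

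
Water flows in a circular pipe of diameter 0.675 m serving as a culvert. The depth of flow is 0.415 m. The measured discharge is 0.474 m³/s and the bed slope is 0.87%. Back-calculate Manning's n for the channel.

For a circular section of diameter D = 0.675 m at depth y = 0.415 m, the central angle is θ = 2 arccos(1 − 2y/D) = 3.605 rad. Then A = (D²/8)(θ − sin θ) = 0.2308 m² and P = Dθ/2 = 1.217 m.
Hydraulic radius R = A/P = 0.2308/1.217 = 0.1897 m.
Rearranging Manning's equation: n = (1/Q) A R^(2/3) S^(1/2) = (1/0.474) × 0.2308 × 0.1897^(2/3) × √0.0087 = 0.015.

n = 0.015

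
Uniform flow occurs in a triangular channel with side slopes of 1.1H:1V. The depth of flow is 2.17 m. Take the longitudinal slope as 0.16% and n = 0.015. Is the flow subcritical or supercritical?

subcritical

For a triangular section with side slope z = 1.1: A = zy² = 1.1×2.17² = 5.18 m²; P = 2y√(1+z²) = 2×2.17×1.487 = 6.452 m.
Hydraulic radius R = A/P = 5.18/6.452 = 0.8028 m.
V = (1/n) R^(2/3) √S = (1/0.015) × 0.8028^(2/3) × √0.0016 = 2.303 m/s. Hydraulic depth D_h = A/T = 5.18/4.774 = 1.085 m.
Froude number Fr = V/√(g·D_h) = 2.303/√(9.81×1.085) = 0.706, which is less than 1, so the flow is subcritical.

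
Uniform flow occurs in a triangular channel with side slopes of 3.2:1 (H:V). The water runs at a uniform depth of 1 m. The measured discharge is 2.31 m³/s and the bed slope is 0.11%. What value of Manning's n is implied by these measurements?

n = 0.0281

For a triangular section with side slope z = 3.2: A = zy² = 3.2×1² = 3.2 m²; P = 2y√(1+z²) = 2×1×3.353 = 6.705 m.
Hydraulic radius R = A/P = 3.2/6.705 = 0.4772 m.
Rearranging Manning's equation: n = (1/Q) A R^(2/3) S^(1/2) = (1/2.31) × 3.2 × 0.4772^(2/3) × √0.0011 = 0.0281.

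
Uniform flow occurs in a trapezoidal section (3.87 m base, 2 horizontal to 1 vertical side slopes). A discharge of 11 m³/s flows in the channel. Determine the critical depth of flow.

y_c = 0.809 m

At critical depth, Q² T / (g A³) = 1, i.e. A³/T = Q²/g = 11²/9.81 = 12.33.
Trying y = 0.575 m: A³/T = 3.898 — short.
Trying y = 0.991 m: A³/T = 24.9 — over.
Trying y = 0.809 m: A³/T = 12.32 — ≈ 12.33.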